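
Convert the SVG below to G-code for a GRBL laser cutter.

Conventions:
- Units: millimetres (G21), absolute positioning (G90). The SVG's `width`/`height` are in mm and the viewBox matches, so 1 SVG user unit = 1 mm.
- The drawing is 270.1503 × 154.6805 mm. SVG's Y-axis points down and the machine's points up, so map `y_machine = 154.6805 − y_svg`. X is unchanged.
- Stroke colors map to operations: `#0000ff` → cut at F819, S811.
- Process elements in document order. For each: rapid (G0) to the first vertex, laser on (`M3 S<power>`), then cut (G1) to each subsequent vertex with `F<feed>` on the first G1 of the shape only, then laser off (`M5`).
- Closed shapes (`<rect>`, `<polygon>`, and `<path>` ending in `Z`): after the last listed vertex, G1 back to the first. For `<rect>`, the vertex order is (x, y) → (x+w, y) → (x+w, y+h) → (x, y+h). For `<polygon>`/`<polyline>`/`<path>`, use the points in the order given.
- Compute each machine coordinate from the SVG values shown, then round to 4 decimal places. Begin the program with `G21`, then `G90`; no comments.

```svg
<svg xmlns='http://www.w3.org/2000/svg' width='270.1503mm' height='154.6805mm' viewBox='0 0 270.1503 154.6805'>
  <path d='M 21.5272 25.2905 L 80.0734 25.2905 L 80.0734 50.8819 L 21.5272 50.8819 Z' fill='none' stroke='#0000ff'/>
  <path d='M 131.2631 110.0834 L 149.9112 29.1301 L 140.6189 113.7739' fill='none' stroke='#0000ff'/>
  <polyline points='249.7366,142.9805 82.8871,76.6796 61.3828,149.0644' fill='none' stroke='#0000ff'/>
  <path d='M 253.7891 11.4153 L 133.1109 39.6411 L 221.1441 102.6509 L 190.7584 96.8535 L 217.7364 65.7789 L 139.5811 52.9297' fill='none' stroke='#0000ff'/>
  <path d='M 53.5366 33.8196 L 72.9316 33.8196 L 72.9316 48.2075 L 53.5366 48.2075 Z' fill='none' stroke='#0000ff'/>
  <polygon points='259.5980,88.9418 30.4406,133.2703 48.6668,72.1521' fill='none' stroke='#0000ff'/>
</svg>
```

viewBox `0 0 270.1503 154.6805` with mm width/height → 1 unit = 1 mm. Flip: y_m = 154.6805 − y_svg.

**Shape 1** — `<path>` rectangle, stroke `#0000ff` → cut (S811, F819). Machine vertices: (21.5272,129.3900) → (80.0734,129.3900) → (80.0734,103.7986) → (21.5272,103.7986) → (21.5272,129.3900). Closed: final G1 returns to the first vertex.

**Shape 2** — `<path>` open polyline, stroke `#0000ff` → cut (S811, F819). Machine vertices: (131.2631,44.5971) → (149.9112,125.5504) → (140.6189,40.9066). Open path.

**Shape 3** — `<polyline>` open polyline, stroke `#0000ff` → cut (S811, F819). Machine vertices: (249.7366,11.7000) → (82.8871,78.0009) → (61.3828,5.6161). Open path.

**Shape 4** — `<path>` open polyline, stroke `#0000ff` → cut (S811, F819). Machine vertices: (253.7891,143.2652) → (133.1109,115.0394) → (221.1441,52.0296) → (190.7584,57.8270) → (217.7364,88.9016) → (139.5811,101.7508). Open path.

**Shape 5** — `<path>` rectangle, stroke `#0000ff` → cut (S811, F819). Machine vertices: (53.5366,120.8609) → (72.9316,120.8609) → (72.9316,106.4730) → (53.5366,106.4730) → (53.5366,120.8609). Closed: final G1 returns to the first vertex.

**Shape 6** — `<polygon>` closed polygon, stroke `#0000ff` → cut (S811, F819). Machine vertices: (259.5980,65.7387) → (30.4406,21.4102) → (48.6668,82.5284) → (259.5980,65.7387). Closed: final G1 returns to the first vertex.

G21
G90
G0 X21.5272 Y129.3900
M3 S811
G1 X80.0734 Y129.3900 F819
G1 X80.0734 Y103.7986
G1 X21.5272 Y103.7986
G1 X21.5272 Y129.3900
M5
G0 X131.2631 Y44.5971
M3 S811
G1 X149.9112 Y125.5504 F819
G1 X140.6189 Y40.9066
M5
G0 X249.7366 Y11.7000
M3 S811
G1 X82.8871 Y78.0009 F819
G1 X61.3828 Y5.6161
M5
G0 X253.7891 Y143.2652
M3 S811
G1 X133.1109 Y115.0394 F819
G1 X221.1441 Y52.0296
G1 X190.7584 Y57.8270
G1 X217.7364 Y88.9016
G1 X139.5811 Y101.7508
M5
G0 X53.5366 Y120.8609
M3 S811
G1 X72.9316 Y120.8609 F819
G1 X72.9316 Y106.4730
G1 X53.5366 Y106.4730
G1 X53.5366 Y120.8609
M5
G0 X259.5980 Y65.7387
M3 S811
G1 X30.4406 Y21.4102 F819
G1 X48.6668 Y82.5284
G1 X259.5980 Y65.7387
M5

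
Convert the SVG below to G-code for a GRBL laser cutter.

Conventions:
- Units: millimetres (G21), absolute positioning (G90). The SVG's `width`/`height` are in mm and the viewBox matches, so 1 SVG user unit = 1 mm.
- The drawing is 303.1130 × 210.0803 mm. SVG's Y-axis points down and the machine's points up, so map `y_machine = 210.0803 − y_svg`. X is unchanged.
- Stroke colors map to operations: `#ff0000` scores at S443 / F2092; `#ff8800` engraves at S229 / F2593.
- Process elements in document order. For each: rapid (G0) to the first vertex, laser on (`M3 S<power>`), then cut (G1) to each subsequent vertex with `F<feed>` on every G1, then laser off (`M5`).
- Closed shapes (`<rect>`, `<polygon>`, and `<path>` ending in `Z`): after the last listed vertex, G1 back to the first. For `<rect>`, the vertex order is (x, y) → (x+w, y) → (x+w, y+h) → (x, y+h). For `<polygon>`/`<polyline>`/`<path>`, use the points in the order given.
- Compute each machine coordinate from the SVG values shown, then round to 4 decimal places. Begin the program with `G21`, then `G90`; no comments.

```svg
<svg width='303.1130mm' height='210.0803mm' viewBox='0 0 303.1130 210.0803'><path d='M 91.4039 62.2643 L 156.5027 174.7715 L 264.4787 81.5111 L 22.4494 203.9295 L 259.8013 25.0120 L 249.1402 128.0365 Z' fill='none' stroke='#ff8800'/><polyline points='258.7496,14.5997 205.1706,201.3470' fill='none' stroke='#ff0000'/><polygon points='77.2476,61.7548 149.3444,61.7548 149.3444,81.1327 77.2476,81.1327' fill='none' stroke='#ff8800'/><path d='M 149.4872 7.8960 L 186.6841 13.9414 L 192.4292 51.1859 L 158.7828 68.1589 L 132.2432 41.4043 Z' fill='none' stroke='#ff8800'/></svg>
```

G21
G90
G0 X91.4039 Y147.8160
M3 S229
G1 X156.5027 Y35.3088 F2593
G1 X264.4787 Y128.5692 F2593
G1 X22.4494 Y6.1508 F2593
G1 X259.8013 Y185.0683 F2593
G1 X249.1402 Y82.0438 F2593
G1 X91.4039 Y147.8160 F2593
M5
G0 X258.7496 Y195.4806
M3 S443
G1 X205.1706 Y8.7333 F2092
M5
G0 X77.2476 Y148.3255
M3 S229
G1 X149.3444 Y148.3255 F2593
G1 X149.3444 Y128.9476 F2593
G1 X77.2476 Y128.9476 F2593
G1 X77.2476 Y148.3255 F2593
M5
G0 X149.4872 Y202.1843
M3 S229
G1 X186.6841 Y196.1389 F2593
G1 X192.4292 Y158.8944 F2593
G1 X158.7828 Y141.9214 F2593
G1 X132.2432 Y168.6760 F2593
G1 X149.4872 Y202.1843 F2593
M5

viewBox `0 0 303.1130 210.0803` with mm width/height → 1 unit = 1 mm. Flip: y_m = 210.0803 − y_svg.

**Shape 1** — `<path>` closed polygon, stroke `#ff8800` → engrave (S229, F2593). Machine vertices: (91.4039,147.8160) → (156.5027,35.3088) → (264.4787,128.5692) → (22.4494,6.1508) → (259.8013,185.0683) → (249.1402,82.0438) → (91.4039,147.8160). Closed: final G1 returns to the first vertex.

**Shape 2** — `<polyline>` line segment, stroke `#ff0000` → score (S443, F2092). Machine vertices: (258.7496,195.4806) → (205.1706,8.7333). Open path.

**Shape 3** — `<polygon>` rectangle, stroke `#ff8800` → engrave (S229, F2593). Machine vertices: (77.2476,148.3255) → (149.3444,148.3255) → (149.3444,128.9476) → (77.2476,128.9476) → (77.2476,148.3255). Closed: final G1 returns to the first vertex.

**Shape 4** — `<path>` regular polygon, stroke `#ff8800` → engrave (S229, F2593). Machine vertices: (149.4872,202.1843) → (186.6841,196.1389) → (192.4292,158.8944) → (158.7828,141.9214) → (132.2432,168.6760) → (149.4872,202.1843). Closed: final G1 returns to the first vertex.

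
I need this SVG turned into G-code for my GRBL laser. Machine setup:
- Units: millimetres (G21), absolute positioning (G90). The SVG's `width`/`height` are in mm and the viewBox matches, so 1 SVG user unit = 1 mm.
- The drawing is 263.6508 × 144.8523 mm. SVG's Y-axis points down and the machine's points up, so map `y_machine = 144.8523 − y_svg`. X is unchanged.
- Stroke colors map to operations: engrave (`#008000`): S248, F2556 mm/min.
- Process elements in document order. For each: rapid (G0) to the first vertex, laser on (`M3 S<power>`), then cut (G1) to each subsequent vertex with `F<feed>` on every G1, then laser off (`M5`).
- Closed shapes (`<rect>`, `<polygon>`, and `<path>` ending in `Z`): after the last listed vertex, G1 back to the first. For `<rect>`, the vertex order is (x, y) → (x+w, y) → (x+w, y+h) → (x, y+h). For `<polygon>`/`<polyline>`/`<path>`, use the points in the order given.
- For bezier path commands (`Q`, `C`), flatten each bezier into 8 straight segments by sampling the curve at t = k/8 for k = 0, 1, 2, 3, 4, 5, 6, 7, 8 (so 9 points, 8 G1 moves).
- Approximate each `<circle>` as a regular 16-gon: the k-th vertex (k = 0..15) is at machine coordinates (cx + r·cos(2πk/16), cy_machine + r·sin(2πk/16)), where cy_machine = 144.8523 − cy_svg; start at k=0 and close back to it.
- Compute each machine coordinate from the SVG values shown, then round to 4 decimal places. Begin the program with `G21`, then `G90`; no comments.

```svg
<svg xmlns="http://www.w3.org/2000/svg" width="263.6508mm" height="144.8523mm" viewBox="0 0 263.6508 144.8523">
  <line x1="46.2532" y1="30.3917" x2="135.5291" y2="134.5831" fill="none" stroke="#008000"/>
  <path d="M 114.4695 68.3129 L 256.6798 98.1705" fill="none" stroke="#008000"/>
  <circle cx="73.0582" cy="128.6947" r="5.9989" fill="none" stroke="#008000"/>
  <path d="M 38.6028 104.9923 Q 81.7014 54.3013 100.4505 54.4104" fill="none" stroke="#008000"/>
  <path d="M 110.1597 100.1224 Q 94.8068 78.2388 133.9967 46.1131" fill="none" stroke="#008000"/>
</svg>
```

viewBox `0 0 263.6508 144.8523` with mm width/height → 1 unit = 1 mm. Flip: y_m = 144.8523 − y_svg.

**Shape 1** — `<line>` line segment, stroke `#008000` → engrave (S248, F2556). Machine vertices: (46.2532,114.4606) → (135.5291,10.2692). Open path.

**Shape 2** — `<path>` line segment, stroke `#008000` → engrave (S248, F2556). Machine vertices: (114.4695,76.5394) → (256.6798,46.6818). Open path.

**Shape 3** — `<circle>` circle, stroke `#008000` → engrave (S248, F2556). Machine vertices: (79.0571,16.1576) → (78.6005,18.4533) → (77.3001,20.3995) → (75.3539,21.6999) → (73.0582,22.1565) → (70.7625,21.6999) → (68.8163,20.3995) → (67.5159,18.4533) → (67.0593,16.1576) → (67.5159,13.8619) → (68.8163,11.9157) → (70.7625,10.6153) → (73.0582,10.1587) → (75.3539,10.6153) → (77.3001,11.9157) → (78.6005,13.8619) → (79.0571,16.1576). Closed: final G1 returns to the first vertex.

**Shape 4** — `<path>` quadratic bezier, stroke `#008000` → engrave (S248, F2556). Control points (SVG): P0=(38.6028,104.9923), P1=(81.7014,54.3013), P2=(100.4505,54.4104); sampled at t=k/8. Machine vertices: (38.6028,39.8600) → (48.9970,51.7390) → (58.6303,62.0305) → (67.5026,70.7345) → (75.6140,77.8510) → (82.9645,83.3800) → (89.5541,87.3214) → (95.3828,89.6754) → (100.4505,90.4419). Open path.

**Shape 5** — `<path>` quadratic bezier, stroke `#008000` → engrave (S248, F2556). Control points (SVG): P0=(110.1597,100.1224), P1=(94.8068,78.2388), P2=(133.9967,46.1131); sampled at t=k/8. Machine vertices: (110.1597,44.7299) → (107.1737,50.3608) → (105.8922,56.3118) → (106.3151,62.5829) → (108.4425,69.1740) → (112.2744,76.0852) → (117.8107,83.3165) → (125.0515,90.8678) → (133.9967,98.7392). Open path.

G21
G90
G0 X46.2532 Y114.4606
M3 S248
G1 X135.5291 Y10.2692 F2556
M5
G0 X114.4695 Y76.5394
M3 S248
G1 X256.6798 Y46.6818 F2556
M5
G0 X79.0571 Y16.1576
M3 S248
G1 X78.6005 Y18.4533 F2556
G1 X77.3001 Y20.3995 F2556
G1 X75.3539 Y21.6999 F2556
G1 X73.0582 Y22.1565 F2556
G1 X70.7625 Y21.6999 F2556
G1 X68.8163 Y20.3995 F2556
G1 X67.5159 Y18.4533 F2556
G1 X67.0593 Y16.1576 F2556
G1 X67.5159 Y13.8619 F2556
G1 X68.8163 Y11.9157 F2556
G1 X70.7625 Y10.6153 F2556
G1 X73.0582 Y10.1587 F2556
G1 X75.3539 Y10.6153 F2556
G1 X77.3001 Y11.9157 F2556
G1 X78.6005 Y13.8619 F2556
G1 X79.0571 Y16.1576 F2556
M5
G0 X38.6028 Y39.8600
M3 S248
G1 X48.9970 Y51.7390 F2556
G1 X58.6303 Y62.0305 F2556
G1 X67.5026 Y70.7345 F2556
G1 X75.6140 Y77.8510 F2556
G1 X82.9645 Y83.3800 F2556
G1 X89.5541 Y87.3214 F2556
G1 X95.3828 Y89.6754 F2556
G1 X100.4505 Y90.4419 F2556
M5
G0 X110.1597 Y44.7299
M3 S248
G1 X107.1737 Y50.3608 F2556
G1 X105.8922 Y56.3118 F2556
G1 X106.3151 Y62.5829 F2556
G1 X108.4425 Y69.1740 F2556
G1 X112.2744 Y76.0852 F2556
G1 X117.8107 Y83.3165 F2556
G1 X125.0515 Y90.8678 F2556
G1 X133.9967 Y98.7392 F2556
M5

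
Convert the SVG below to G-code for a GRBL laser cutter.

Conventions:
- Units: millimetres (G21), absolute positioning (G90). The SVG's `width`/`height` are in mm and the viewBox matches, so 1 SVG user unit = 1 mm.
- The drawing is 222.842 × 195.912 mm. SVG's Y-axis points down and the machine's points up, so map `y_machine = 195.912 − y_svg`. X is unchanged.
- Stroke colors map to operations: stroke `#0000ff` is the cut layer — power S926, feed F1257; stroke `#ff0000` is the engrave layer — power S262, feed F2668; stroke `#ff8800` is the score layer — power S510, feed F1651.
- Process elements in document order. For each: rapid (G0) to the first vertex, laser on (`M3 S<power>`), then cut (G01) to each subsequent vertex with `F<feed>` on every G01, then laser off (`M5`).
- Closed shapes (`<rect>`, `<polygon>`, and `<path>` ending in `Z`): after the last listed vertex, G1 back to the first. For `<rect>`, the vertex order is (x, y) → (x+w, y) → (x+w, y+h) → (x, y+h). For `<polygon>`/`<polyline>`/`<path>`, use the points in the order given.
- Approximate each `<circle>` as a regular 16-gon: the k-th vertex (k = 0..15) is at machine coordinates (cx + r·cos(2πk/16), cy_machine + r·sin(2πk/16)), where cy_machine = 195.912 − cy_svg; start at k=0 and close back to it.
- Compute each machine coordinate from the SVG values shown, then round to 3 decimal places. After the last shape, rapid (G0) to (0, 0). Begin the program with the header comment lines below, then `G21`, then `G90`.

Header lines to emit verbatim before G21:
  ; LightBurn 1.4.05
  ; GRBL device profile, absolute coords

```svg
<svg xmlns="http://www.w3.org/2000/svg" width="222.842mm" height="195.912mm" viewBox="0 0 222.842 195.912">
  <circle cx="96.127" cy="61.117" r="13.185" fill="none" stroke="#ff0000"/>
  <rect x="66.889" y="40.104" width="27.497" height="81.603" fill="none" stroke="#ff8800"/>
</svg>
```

viewBox `0 0 222.842 195.912` with mm width/height → 1 unit = 1 mm. Flip: y_m = 195.912 − y_svg.

**Shape 1** — `<circle>` circle, stroke `#ff0000` → engrave (S262, F2668). Machine vertices: (109.312,134.795) → (108.308,139.841) → (105.450,144.118) → (101.173,146.976) → (96.127,147.980) → (91.081,146.976) → (86.804,144.118) → (83.946,139.841) → (82.942,134.795) → (83.946,129.749) → (86.804,125.472) → (91.081,122.614) → (96.127,121.610) → (101.173,122.614) → (105.450,125.472) → (108.308,129.749) → (109.312,134.795). Closed: final G1 returns to the first vertex.

**Shape 2** — `<rect>` rectangle, stroke `#ff8800` → score (S510, F1651). Machine vertices: (66.889,155.808) → (94.386,155.808) → (94.386,74.205) → (66.889,74.205) → (66.889,155.808). Closed: final G1 returns to the first vertex.

; LightBurn 1.4.05
; GRBL device profile, absolute coords
G21
G90
G0 X109.312 Y134.795
M3 S262
G01 X108.308 Y139.841 F2668
G01 X105.450 Y144.118 F2668
G01 X101.173 Y146.976 F2668
G01 X96.127 Y147.980 F2668
G01 X91.081 Y146.976 F2668
G01 X86.804 Y144.118 F2668
G01 X83.946 Y139.841 F2668
G01 X82.942 Y134.795 F2668
G01 X83.946 Y129.749 F2668
G01 X86.804 Y125.472 F2668
G01 X91.081 Y122.614 F2668
G01 X96.127 Y121.610 F2668
G01 X101.173 Y122.614 F2668
G01 X105.450 Y125.472 F2668
G01 X108.308 Y129.749 F2668
G01 X109.312 Y134.795 F2668
M5
G0 X66.889 Y155.808
M3 S510
G01 X94.386 Y155.808 F1651
G01 X94.386 Y74.205 F1651
G01 X66.889 Y74.205 F1651
G01 X66.889 Y155.808 F1651
M5
G0 X0.000 Y0.000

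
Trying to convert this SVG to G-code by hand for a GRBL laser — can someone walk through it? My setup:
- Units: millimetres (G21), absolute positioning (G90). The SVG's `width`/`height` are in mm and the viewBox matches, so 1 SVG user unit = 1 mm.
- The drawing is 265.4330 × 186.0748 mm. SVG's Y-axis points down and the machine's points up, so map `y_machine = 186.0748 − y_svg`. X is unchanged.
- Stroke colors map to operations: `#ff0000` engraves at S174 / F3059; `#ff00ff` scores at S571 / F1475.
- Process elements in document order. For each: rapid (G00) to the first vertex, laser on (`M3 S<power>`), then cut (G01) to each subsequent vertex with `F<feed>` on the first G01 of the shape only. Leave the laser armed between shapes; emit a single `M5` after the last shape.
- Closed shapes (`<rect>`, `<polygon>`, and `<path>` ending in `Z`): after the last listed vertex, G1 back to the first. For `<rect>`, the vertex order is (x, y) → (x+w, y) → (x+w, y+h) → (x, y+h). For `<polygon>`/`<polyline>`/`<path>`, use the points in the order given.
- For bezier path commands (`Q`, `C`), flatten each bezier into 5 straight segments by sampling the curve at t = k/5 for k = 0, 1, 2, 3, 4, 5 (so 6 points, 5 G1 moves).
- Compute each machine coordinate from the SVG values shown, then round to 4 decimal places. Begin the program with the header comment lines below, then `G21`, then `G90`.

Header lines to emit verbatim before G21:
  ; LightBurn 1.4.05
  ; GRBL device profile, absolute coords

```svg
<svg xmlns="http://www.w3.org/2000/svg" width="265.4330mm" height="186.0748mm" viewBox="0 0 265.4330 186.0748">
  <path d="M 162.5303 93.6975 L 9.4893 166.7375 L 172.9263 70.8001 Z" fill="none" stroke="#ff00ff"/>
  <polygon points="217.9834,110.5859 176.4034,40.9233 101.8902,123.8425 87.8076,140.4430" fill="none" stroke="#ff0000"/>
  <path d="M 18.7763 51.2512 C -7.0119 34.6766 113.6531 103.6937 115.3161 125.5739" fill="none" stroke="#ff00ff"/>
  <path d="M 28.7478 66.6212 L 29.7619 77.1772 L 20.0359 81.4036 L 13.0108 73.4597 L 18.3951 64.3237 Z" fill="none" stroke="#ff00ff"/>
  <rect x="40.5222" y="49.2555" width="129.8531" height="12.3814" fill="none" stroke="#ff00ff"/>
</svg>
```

Since the viewBox matches the mm dimensions, user units are millimetres directly. The only transform is the Y-flip y_m = 186.0748 − y_svg.

Shape 1 is a closed polygon drawn with `<path>`. Its stroke #ff00ff means score at S571, F1475. After flipping Y the toolpath is (162.5303,92.3773) → (9.4893,19.3373) → (172.9263,115.2747) → (162.5303,92.3773), returning to the start.

Shape 2 is a closed polygon drawn with `<polygon>`. Its stroke #ff0000 means engrave at S174, F3059. After flipping Y the toolpath is (217.9834,75.4889) → (176.4034,145.1515) → (101.8902,62.2323) → (87.8076,45.6318) → (217.9834,75.4889), returning to the start.

Shape 3 is a cubic bezier drawn with `<path>`. Its stroke #ff00ff means score at S571, F1475. After flipping Y the toolpath is (18.7763,134.8236) → (18.7541,135.5592) → (41.1389,122.1237) → (73.1887,100.8882) → (102.1617,78.2236) → (115.3161,60.5009).

Shape 4 is a regular polygon drawn with `<path>`. Its stroke #ff00ff means score at S571, F1475. After flipping Y the toolpath is (28.7478,119.4536) → (29.7619,108.8976) → (20.0359,104.6712) → (13.0108,112.6151) → (18.3951,121.7511) → (28.7478,119.4536), returning to the start.

Shape 5 is a rectangle drawn with `<rect>`. Its stroke #ff00ff means score at S571, F1475. After flipping Y the toolpath is (40.5222,136.8193) → (170.3753,136.8193) → (170.3753,124.4379) → (40.5222,124.4379) → (40.5222,136.8193), returning to the start.

; LightBurn 1.4.05
; GRBL device profile, absolute coords
G21
G90
G00 X162.5303 Y92.3773
M3 S571
G01 X9.4893 Y19.3373 F1475
G01 X172.9263 Y115.2747
G01 X162.5303 Y92.3773
G00 X217.9834 Y75.4889
M3 S174
G01 X176.4034 Y145.1515 F3059
G01 X101.8902 Y62.2323
G01 X87.8076 Y45.6318
G01 X217.9834 Y75.4889
G00 X18.7763 Y134.8236
M3 S571
G01 X18.7541 Y135.5592 F1475
G01 X41.1389 Y122.1237
G01 X73.1887 Y100.8882
G01 X102.1617 Y78.2236
G01 X115.3161 Y60.5009
G00 X28.7478 Y119.4536
M3 S571
G01 X29.7619 Y108.8976 F1475
G01 X20.0359 Y104.6712
G01 X13.0108 Y112.6151
G01 X18.3951 Y121.7511
G01 X28.7478 Y119.4536
G00 X40.5222 Y136.8193
M3 S571
G01 X170.3753 Y136.8193 F1475
G01 X170.3753 Y124.4379
G01 X40.5222 Y124.4379
G01 X40.5222 Y136.8193
M5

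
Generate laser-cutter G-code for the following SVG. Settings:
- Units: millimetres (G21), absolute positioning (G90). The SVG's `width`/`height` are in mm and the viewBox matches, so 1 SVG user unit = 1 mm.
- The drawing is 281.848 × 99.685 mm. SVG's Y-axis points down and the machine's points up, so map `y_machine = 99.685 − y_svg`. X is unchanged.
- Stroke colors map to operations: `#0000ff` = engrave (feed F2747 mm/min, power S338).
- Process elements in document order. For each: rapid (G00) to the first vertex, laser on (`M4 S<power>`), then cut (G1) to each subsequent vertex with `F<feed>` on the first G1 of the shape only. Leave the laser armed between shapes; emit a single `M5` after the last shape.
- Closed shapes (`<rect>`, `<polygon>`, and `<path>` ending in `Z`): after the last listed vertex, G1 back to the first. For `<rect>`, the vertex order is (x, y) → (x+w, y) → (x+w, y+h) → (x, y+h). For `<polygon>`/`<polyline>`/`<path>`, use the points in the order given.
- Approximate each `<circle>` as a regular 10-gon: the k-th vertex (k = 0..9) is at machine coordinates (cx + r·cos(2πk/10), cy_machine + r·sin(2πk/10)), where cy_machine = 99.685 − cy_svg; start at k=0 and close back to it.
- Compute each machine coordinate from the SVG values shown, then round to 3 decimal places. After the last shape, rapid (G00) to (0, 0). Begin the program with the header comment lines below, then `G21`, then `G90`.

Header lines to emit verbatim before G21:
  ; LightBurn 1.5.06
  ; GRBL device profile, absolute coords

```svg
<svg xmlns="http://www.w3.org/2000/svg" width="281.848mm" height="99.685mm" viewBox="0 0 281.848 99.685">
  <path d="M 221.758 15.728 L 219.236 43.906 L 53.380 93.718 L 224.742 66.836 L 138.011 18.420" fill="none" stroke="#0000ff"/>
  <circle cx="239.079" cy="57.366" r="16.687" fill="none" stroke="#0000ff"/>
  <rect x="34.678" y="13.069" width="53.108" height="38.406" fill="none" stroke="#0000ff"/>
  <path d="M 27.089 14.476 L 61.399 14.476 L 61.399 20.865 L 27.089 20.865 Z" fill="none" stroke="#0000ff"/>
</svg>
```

; LightBurn 1.5.06
; GRBL device profile, absolute coords
G21
G90
G00 X221.758 Y83.957
M4 S338
G1 X219.236 Y55.779 F2747
G1 X53.380 Y5.967
G1 X224.742 Y32.849
G1 X138.011 Y81.265
G00 X255.766 Y42.319
M4 S338
G1 X252.579 Y52.127 F2747
G1 X244.236 Y58.189
G1 X233.922 Y58.189
G1 X225.579 Y52.127
G1 X222.392 Y42.319
G1 X225.579 Y32.511
G1 X233.922 Y26.449
G1 X244.236 Y26.449
G1 X252.579 Y32.511
G1 X255.766 Y42.319
G00 X34.678 Y86.616
M4 S338
G1 X87.786 Y86.616 F2747
G1 X87.786 Y48.210
G1 X34.678 Y48.210
G1 X34.678 Y86.616
G00 X27.089 Y85.209
M4 S338
G1 X61.399 Y85.209 F2747
G1 X61.399 Y78.820
G1 X27.089 Y78.820
G1 X27.089 Y85.209
M5
G00 X0.000 Y0.000

viewBox `0 0 281.848 99.685` with mm width/height → 1 unit = 1 mm. Flip: y_m = 99.685 − y_svg.

**Shape 1** — `<path>` open polyline, stroke `#0000ff` → engrave (S338, F2747). Machine vertices: (221.758,83.957) → (219.236,55.779) → (53.380,5.967) → (224.742,32.849) → (138.011,81.265). Open path.

**Shape 2** — `<circle>` circle, stroke `#0000ff` → engrave (S338, F2747). Machine vertices: (255.766,42.319) → (252.579,52.127) → (244.236,58.189) → (233.922,58.189) → (225.579,52.127) → (222.392,42.319) → (225.579,32.511) → (233.922,26.449) → (244.236,26.449) → (252.579,32.511) → (255.766,42.319). Closed: final G1 returns to the first vertex.

**Shape 3** — `<rect>` rectangle, stroke `#0000ff` → engrave (S338, F2747). Machine vertices: (34.678,86.616) → (87.786,86.616) → (87.786,48.210) → (34.678,48.210) → (34.678,86.616). Closed: final G1 returns to the first vertex.

**Shape 4** — `<path>` rectangle, stroke `#0000ff` → engrave (S338, F2747). Machine vertices: (27.089,85.209) → (61.399,85.209) → (61.399,78.820) → (27.089,78.820) → (27.089,85.209). Closed: final G1 returns to the first vertex.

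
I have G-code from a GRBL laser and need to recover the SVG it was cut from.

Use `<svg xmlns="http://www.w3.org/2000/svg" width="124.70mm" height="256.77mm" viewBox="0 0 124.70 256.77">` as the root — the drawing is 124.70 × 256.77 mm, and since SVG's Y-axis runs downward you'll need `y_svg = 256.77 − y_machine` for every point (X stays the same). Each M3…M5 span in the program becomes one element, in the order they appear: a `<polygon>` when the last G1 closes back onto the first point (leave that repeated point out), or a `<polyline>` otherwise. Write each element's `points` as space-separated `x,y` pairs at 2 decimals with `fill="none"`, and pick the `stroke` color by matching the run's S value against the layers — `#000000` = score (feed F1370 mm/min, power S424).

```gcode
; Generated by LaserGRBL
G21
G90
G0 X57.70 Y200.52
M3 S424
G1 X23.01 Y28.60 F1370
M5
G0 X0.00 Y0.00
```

<svg xmlns="http://www.w3.org/2000/svg" width="124.70mm" height="256.77mm" viewBox="0 0 124.70 256.77">
  <polyline points="57.70,56.25 23.01,228.17" fill="none" stroke="#000000"/>
</svg>

Machine Y-up, SVG Y-down with viewBox height 256.77, so y_svg = 256.77 − y_machine; X carries over. Every run uses S424, so all elements get stroke `#000000` (score).

Run 1: The run is open, so emit a `<polyline>` with points (Y-flipped): 57.70,56.25 23.01,228.17.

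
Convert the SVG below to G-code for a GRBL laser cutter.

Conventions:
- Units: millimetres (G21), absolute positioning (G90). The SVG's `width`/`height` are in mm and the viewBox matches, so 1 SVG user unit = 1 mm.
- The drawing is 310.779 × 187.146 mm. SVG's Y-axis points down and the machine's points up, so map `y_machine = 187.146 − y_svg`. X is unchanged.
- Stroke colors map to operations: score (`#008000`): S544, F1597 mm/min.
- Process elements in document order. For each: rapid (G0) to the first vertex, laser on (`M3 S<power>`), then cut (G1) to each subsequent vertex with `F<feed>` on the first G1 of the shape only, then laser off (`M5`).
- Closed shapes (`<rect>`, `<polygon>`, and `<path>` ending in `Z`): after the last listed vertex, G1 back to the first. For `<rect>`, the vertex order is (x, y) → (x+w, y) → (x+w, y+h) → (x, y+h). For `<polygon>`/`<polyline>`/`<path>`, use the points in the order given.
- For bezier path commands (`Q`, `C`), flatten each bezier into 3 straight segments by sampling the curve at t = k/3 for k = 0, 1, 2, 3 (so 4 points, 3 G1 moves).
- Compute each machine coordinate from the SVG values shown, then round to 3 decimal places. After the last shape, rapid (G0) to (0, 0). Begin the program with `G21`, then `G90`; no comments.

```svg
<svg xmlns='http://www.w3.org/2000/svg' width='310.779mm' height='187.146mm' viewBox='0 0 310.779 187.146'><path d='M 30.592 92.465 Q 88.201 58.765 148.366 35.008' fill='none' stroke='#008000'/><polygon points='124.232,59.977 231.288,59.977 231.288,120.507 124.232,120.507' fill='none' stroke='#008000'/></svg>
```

G21
G90
G0 X30.592 Y94.681
M3 S544
G1 X69.282 Y116.043 F1597
G1 X108.540 Y135.195
G1 X148.366 Y152.138
M5
G0 X124.232 Y127.169
M3 S544
G1 X231.288 Y127.169 F1597
G1 X231.288 Y66.639
G1 X124.232 Y66.639
G1 X124.232 Y127.169
M5
G0 X0.000 Y0.000

viewBox `0 0 310.779 187.146` with mm width/height → 1 unit = 1 mm. Flip: y_m = 187.146 − y_svg.

**Shape 1** — `<path>` quadratic bezier, stroke `#008000` → score (S544, F1597). Control points (SVG): P0=(30.592,92.465), P1=(88.201,58.765), P2=(148.366,35.008); sampled at t=k/3. Machine vertices: (30.592,94.681) → (69.282,116.043) → (108.540,135.195) → (148.366,152.138). Open path.

**Shape 2** — `<polygon>` rectangle, stroke `#008000` → score (S544, F1597). Machine vertices: (124.232,127.169) → (231.288,127.169) → (231.288,66.639) → (124.232,66.639) → (124.232,127.169). Closed: final G1 returns to the first vertex.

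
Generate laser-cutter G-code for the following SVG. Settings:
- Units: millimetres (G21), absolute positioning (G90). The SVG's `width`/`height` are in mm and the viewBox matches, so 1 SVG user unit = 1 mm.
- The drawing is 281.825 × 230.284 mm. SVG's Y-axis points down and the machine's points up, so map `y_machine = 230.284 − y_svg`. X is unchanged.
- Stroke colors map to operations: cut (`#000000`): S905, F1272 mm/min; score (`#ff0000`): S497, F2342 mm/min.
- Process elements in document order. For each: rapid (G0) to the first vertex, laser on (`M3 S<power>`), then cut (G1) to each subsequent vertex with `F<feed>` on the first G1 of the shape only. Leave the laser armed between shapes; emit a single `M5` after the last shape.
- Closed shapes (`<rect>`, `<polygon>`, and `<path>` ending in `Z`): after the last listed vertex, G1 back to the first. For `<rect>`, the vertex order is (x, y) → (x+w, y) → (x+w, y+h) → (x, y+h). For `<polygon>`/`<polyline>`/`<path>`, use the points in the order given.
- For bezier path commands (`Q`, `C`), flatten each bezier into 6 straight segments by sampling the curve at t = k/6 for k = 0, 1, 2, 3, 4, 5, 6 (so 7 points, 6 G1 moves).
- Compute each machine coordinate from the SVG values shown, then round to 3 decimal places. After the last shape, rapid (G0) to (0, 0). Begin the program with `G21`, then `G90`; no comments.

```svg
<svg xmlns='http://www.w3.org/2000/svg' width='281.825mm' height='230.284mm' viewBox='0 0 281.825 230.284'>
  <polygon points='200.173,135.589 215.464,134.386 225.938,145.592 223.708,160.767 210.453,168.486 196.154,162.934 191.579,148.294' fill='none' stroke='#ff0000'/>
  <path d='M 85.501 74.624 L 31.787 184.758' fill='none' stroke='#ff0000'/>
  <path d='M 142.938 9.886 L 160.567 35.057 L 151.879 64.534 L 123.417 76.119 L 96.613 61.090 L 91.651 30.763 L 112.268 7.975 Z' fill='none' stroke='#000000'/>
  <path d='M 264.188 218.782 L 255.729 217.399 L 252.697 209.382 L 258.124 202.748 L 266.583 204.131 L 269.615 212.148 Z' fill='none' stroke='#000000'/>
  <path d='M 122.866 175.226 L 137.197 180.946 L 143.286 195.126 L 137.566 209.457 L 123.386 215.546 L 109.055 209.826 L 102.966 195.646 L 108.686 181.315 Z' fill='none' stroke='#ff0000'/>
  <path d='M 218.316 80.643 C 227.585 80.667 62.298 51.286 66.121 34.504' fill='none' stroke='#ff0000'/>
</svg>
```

Since the viewBox matches the mm dimensions, user units are millimetres directly. The only transform is the Y-flip y_m = 230.284 − y_svg.

Shape 1 is a regular polygon drawn with `<polygon>`. Its stroke #ff0000 means score at S497, F2342. After flipping Y the toolpath is (200.173,94.695) → (215.464,95.898) → (225.938,84.692) → (223.708,69.517) → (210.453,61.798) → (196.154,67.350) → (191.579,81.990) → (200.173,94.695), returning to the start.

Shape 2 is a line segment drawn with `<path>`. Its stroke #ff0000 means score at S497, F2342. After flipping Y the toolpath is (85.501,155.660) → (31.787,45.526).

Shape 3 is a regular polygon drawn with `<path>`. Its stroke #000000 means cut at S905, F1272. After flipping Y the toolpath is (142.938,220.398) → (160.567,195.227) → (151.879,165.750) → (123.417,154.165) → (96.613,169.194) → (91.651,199.521) → (112.268,222.309) → (142.938,220.398), returning to the start.

Shape 4 is a regular polygon drawn with `<path>`. Its stroke #000000 means cut at S905, F1272. After flipping Y the toolpath is (264.188,11.502) → (255.729,12.885) → (252.697,20.902) → (258.124,27.536) → (266.583,26.153) → (269.615,18.136) → (264.188,11.502), returning to the start.

Shape 5 is a regular polygon drawn with `<path>`. Its stroke #ff0000 means score at S497, F2342. After flipping Y the toolpath is (122.866,55.058) → (137.197,49.338) → (143.286,35.158) → (137.566,20.827) → (123.386,14.738) → (109.055,20.458) → (102.966,34.638) → (108.686,48.969) → (122.866,55.058), returning to the start.

Shape 6 is a cubic bezier drawn with `<path>`. Its stroke #ff0000 means score at S497, F2342. After flipping Y the toolpath is (218.316,149.641) → (209.995,151.885) → (182.128,157.863) → (144.261,166.408) → (105.940,176.354) → (76.711,186.534) → (66.121,195.780).

G21
G90
G0 X200.173 Y94.695
M3 S497
G1 X215.464 Y95.898 F2342
G1 X225.938 Y84.692
G1 X223.708 Y69.517
G1 X210.453 Y61.798
G1 X196.154 Y67.350
G1 X191.579 Y81.990
G1 X200.173 Y94.695
G0 X85.501 Y155.660
M3 S497
G1 X31.787 Y45.526 F2342
G0 X142.938 Y220.398
M3 S905
G1 X160.567 Y195.227 F1272
G1 X151.879 Y165.750
G1 X123.417 Y154.165
G1 X96.613 Y169.194
G1 X91.651 Y199.521
G1 X112.268 Y222.309
G1 X142.938 Y220.398
G0 X264.188 Y11.502
M3 S905
G1 X255.729 Y12.885 F1272
G1 X252.697 Y20.902
G1 X258.124 Y27.536
G1 X266.583 Y26.153
G1 X269.615 Y18.136
G1 X264.188 Y11.502
G0 X122.866 Y55.058
M3 S497
G1 X137.197 Y49.338 F2342
G1 X143.286 Y35.158
G1 X137.566 Y20.827
G1 X123.386 Y14.738
G1 X109.055 Y20.458
G1 X102.966 Y34.638
G1 X108.686 Y48.969
G1 X122.866 Y55.058
G0 X218.316 Y149.641
M3 S497
G1 X209.995 Y151.885 F2342
G1 X182.128 Y157.863
G1 X144.261 Y166.408
G1 X105.940 Y176.354
G1 X76.711 Y186.534
G1 X66.121 Y195.780
M5
G0 X0.000 Y0.000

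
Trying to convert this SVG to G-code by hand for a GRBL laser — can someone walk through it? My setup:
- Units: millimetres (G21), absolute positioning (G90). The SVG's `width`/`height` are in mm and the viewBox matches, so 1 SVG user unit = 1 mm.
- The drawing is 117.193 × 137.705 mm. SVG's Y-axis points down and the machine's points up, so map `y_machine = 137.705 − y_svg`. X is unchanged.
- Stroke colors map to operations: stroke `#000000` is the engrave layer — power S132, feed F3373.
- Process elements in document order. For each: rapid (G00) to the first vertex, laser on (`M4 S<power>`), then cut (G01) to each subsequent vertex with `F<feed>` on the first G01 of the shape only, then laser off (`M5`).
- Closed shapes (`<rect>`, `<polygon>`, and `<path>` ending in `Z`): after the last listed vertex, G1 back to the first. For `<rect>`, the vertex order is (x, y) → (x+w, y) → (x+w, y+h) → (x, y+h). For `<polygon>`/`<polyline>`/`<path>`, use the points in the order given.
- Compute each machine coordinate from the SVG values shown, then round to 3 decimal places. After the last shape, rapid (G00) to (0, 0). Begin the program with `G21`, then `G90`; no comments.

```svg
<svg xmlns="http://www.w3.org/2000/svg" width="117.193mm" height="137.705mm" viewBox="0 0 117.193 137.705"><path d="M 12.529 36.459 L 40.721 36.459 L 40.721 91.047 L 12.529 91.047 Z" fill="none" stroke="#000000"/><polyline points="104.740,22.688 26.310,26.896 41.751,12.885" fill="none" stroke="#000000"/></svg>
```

G21
G90
G00 X12.529 Y101.246
M4 S132
G01 X40.721 Y101.246 F3373
G01 X40.721 Y46.658
G01 X12.529 Y46.658
G01 X12.529 Y101.246
M5
G00 X104.740 Y115.017
M4 S132
G01 X26.310 Y110.809 F3373
G01 X41.751 Y124.820
M5
G00 X0.000 Y0.000

viewBox `0 0 117.193 137.705` with mm width/height → 1 unit = 1 mm. Flip: y_m = 137.705 − y_svg.

**Shape 1** — `<path>` rectangle, stroke `#000000` → engrave (S132, F3373). Machine vertices: (12.529,101.246) → (40.721,101.246) → (40.721,46.658) → (12.529,46.658) → (12.529,101.246). Closed: final G1 returns to the first vertex.

**Shape 2** — `<polyline>` open polyline, stroke `#000000` → engrave (S132, F3373). Machine vertices: (104.740,115.017) → (26.310,110.809) → (41.751,124.820). Open path.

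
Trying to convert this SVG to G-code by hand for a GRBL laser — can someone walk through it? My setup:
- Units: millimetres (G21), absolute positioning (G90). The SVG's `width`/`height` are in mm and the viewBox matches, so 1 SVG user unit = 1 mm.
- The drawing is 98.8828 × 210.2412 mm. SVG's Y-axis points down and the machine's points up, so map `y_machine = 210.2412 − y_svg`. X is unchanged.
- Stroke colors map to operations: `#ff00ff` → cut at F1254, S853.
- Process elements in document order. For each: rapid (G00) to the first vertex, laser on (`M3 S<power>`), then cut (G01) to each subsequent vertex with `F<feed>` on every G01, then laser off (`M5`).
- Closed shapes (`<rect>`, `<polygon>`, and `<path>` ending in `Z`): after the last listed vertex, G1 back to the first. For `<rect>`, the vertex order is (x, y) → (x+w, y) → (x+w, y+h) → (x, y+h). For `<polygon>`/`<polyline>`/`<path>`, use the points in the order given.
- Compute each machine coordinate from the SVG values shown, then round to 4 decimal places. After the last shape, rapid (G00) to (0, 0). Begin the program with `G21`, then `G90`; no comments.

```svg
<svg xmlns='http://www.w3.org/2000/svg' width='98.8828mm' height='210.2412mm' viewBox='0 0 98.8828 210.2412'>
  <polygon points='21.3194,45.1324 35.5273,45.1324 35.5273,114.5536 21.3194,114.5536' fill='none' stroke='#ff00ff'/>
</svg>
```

1 u = 1 mm; y_m = 210.2412 − y.

[1] `<polygon>` rectangle, #ff00ff→cut S853 F1254: (21.3194,165.1088) → (35.5273,165.1088) → (35.5273,95.6876) → (21.3194,95.6876) → (21.3194,165.1088) (closed)

G21
G90
G00 X21.3194 Y165.1088
M3 S853
G01 X35.5273 Y165.1088 F1254
G01 X35.5273 Y95.6876 F1254
G01 X21.3194 Y95.6876 F1254
G01 X21.3194 Y165.1088 F1254
M5
G00 X0.0000 Y0.0000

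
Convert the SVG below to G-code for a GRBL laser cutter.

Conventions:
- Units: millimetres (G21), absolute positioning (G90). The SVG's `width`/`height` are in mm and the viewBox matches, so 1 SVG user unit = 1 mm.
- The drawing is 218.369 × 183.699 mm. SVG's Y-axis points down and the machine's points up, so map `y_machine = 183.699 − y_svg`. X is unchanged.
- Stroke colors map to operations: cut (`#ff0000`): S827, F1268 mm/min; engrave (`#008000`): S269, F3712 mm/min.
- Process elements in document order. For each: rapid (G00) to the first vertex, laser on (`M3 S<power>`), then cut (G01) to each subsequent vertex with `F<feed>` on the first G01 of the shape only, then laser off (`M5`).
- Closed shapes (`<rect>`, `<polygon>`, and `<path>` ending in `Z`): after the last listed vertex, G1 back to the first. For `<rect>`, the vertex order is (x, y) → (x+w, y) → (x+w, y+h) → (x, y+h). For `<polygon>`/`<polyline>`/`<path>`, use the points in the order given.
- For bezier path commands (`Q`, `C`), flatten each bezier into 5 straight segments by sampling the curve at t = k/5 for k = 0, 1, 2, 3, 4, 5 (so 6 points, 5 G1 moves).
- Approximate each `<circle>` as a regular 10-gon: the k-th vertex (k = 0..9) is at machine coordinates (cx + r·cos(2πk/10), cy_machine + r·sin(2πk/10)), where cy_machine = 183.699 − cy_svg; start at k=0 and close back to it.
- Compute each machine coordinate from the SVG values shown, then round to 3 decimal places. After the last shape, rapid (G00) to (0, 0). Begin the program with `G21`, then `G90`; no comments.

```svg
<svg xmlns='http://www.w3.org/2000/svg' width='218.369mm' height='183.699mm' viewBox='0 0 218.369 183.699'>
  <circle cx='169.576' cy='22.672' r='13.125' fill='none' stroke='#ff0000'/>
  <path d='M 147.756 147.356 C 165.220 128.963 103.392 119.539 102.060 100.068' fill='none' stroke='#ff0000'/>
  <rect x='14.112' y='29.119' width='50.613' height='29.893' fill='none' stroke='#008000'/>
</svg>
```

viewBox `0 0 218.369 183.699` with mm width/height → 1 unit = 1 mm. Flip: y_m = 183.699 − y_svg.

**Shape 1** — `<circle>` circle, stroke `#ff0000` → cut (S827, F1268). Machine vertices: (182.701,161.027) → (180.194,168.742) → (173.632,173.510) → (165.520,173.510) → (158.958,168.742) → (156.451,161.027) → (158.958,153.312) → (165.520,148.544) → (173.632,148.544) → (180.194,153.312) → (182.701,161.027). Closed: final G1 returns to the first vertex.

**Shape 2** — `<path>` cubic bezier, stroke `#ff0000` → cut (S827, F1268). Control points (SVG): P0=(147.756,147.356), P1=(165.220,128.963), P2=(103.392,119.539), P3=(102.060,100.068); sampled at t=k/5. Machine vertices: (147.756,36.343) → (149.838,46.455) → (139.599,55.327) → (123.750,63.871) → (109.000,73.002) → (102.060,83.631). Open path.

**Shape 3** — `<rect>` rectangle, stroke `#008000` → engrave (S269, F3712). Machine vertices: (14.112,154.580) → (64.725,154.580) → (64.725,124.687) → (14.112,124.687) → (14.112,154.580). Closed: final G1 returns to the first vertex.

G21
G90
G00 X182.701 Y161.027
M3 S827
G01 X180.194 Y168.742 F1268
G01 X173.632 Y173.510
G01 X165.520 Y173.510
G01 X158.958 Y168.742
G01 X156.451 Y161.027
G01 X158.958 Y153.312
G01 X165.520 Y148.544
G01 X173.632 Y148.544
G01 X180.194 Y153.312
G01 X182.701 Y161.027
M5
G00 X147.756 Y36.343
M3 S827
G01 X149.838 Y46.455 F1268
G01 X139.599 Y55.327
G01 X123.750 Y63.871
G01 X109.000 Y73.002
G01 X102.060 Y83.631
M5
G00 X14.112 Y154.580
M3 S269
G01 X64.725 Y154.580 F3712
G01 X64.725 Y124.687
G01 X14.112 Y124.687
G01 X14.112 Y154.580
M5
G00 X0.000 Y0.000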